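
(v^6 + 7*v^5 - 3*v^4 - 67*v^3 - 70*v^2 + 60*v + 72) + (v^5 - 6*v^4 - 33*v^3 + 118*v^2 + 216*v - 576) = v^6 + 8*v^5 - 9*v^4 - 100*v^3 + 48*v^2 + 276*v - 504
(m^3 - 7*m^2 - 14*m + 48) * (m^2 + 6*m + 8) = m^5 - m^4 - 48*m^3 - 92*m^2 + 176*m + 384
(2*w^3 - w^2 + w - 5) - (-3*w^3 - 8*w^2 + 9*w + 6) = 5*w^3 + 7*w^2 - 8*w - 11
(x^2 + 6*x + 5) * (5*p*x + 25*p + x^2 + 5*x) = 5*p*x^3 + 55*p*x^2 + 175*p*x + 125*p + x^4 + 11*x^3 + 35*x^2 + 25*x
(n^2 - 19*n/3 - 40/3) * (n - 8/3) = n^3 - 9*n^2 + 32*n/9 + 320/9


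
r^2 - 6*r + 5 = (r - 5)*(r - 1)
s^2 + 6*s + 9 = (s + 3)^2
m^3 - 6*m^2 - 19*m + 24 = (m - 8)*(m - 1)*(m + 3)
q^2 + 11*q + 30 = (q + 5)*(q + 6)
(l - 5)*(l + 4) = l^2 - l - 20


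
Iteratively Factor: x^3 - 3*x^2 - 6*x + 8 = (x + 2)*(x^2 - 5*x + 4) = (x - 1)*(x + 2)*(x - 4)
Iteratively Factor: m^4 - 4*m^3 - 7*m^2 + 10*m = (m + 2)*(m^3 - 6*m^2 + 5*m) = (m - 5)*(m + 2)*(m^2 - m) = m*(m - 5)*(m + 2)*(m - 1)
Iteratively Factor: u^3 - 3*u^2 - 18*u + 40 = (u - 5)*(u^2 + 2*u - 8) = (u - 5)*(u + 4)*(u - 2)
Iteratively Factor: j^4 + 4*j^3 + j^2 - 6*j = (j + 3)*(j^3 + j^2 - 2*j) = (j + 2)*(j + 3)*(j^2 - j) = (j - 1)*(j + 2)*(j + 3)*(j)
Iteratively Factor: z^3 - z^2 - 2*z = (z - 2)*(z^2 + z) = z*(z - 2)*(z + 1)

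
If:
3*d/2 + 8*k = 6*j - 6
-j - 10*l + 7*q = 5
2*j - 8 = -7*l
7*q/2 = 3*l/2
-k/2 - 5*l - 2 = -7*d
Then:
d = -1424/1589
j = 13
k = 14568/1589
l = -18/7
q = -54/49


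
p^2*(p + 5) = p^3 + 5*p^2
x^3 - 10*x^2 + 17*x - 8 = (x - 8)*(x - 1)^2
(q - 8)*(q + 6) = q^2 - 2*q - 48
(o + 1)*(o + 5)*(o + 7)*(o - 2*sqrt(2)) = o^4 - 2*sqrt(2)*o^3 + 13*o^3 - 26*sqrt(2)*o^2 + 47*o^2 - 94*sqrt(2)*o + 35*o - 70*sqrt(2)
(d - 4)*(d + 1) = d^2 - 3*d - 4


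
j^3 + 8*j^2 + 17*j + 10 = (j + 1)*(j + 2)*(j + 5)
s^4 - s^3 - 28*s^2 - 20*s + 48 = (s - 6)*(s - 1)*(s + 2)*(s + 4)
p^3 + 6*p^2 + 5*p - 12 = (p - 1)*(p + 3)*(p + 4)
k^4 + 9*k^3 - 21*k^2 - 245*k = k*(k - 5)*(k + 7)^2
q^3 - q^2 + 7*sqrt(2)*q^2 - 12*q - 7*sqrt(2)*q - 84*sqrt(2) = (q - 4)*(q + 3)*(q + 7*sqrt(2))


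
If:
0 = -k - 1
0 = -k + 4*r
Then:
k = -1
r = -1/4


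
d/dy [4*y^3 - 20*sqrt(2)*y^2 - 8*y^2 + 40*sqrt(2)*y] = 12*y^2 - 40*sqrt(2)*y - 16*y + 40*sqrt(2)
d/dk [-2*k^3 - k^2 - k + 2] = -6*k^2 - 2*k - 1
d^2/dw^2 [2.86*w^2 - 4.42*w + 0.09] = 5.72000000000000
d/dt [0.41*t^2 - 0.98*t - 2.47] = 0.82*t - 0.98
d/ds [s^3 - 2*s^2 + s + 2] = 3*s^2 - 4*s + 1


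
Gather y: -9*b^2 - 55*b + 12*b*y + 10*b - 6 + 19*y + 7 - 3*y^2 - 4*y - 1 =-9*b^2 - 45*b - 3*y^2 + y*(12*b + 15)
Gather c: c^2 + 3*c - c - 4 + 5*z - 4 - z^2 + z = c^2 + 2*c - z^2 + 6*z - 8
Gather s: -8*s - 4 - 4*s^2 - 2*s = -4*s^2 - 10*s - 4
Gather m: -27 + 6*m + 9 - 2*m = 4*m - 18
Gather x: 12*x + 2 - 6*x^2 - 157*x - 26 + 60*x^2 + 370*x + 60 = 54*x^2 + 225*x + 36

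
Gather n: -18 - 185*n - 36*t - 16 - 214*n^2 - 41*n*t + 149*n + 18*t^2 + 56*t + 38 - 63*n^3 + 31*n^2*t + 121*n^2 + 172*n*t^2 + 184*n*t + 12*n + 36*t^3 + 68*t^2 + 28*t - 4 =-63*n^3 + n^2*(31*t - 93) + n*(172*t^2 + 143*t - 24) + 36*t^3 + 86*t^2 + 48*t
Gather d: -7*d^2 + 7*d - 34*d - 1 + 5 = -7*d^2 - 27*d + 4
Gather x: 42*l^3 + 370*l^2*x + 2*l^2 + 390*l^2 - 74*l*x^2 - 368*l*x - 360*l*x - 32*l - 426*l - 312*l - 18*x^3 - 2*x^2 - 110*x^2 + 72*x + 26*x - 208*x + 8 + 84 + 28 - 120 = 42*l^3 + 392*l^2 - 770*l - 18*x^3 + x^2*(-74*l - 112) + x*(370*l^2 - 728*l - 110)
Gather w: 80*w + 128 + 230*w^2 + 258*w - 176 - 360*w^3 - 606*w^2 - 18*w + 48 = -360*w^3 - 376*w^2 + 320*w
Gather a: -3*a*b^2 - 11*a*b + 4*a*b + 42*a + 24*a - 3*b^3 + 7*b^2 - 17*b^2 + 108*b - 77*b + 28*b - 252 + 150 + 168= a*(-3*b^2 - 7*b + 66) - 3*b^3 - 10*b^2 + 59*b + 66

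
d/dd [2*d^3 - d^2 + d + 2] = 6*d^2 - 2*d + 1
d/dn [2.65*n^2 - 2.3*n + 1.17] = 5.3*n - 2.3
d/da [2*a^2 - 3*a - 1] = 4*a - 3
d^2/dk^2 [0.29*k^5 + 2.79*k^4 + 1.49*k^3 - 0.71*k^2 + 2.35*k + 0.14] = 5.8*k^3 + 33.48*k^2 + 8.94*k - 1.42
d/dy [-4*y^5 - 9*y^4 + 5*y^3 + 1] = y^2*(-20*y^2 - 36*y + 15)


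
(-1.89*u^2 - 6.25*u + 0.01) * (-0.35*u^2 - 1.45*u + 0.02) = 0.6615*u^4 + 4.928*u^3 + 9.0212*u^2 - 0.1395*u + 0.0002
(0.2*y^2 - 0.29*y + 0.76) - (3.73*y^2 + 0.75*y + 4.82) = -3.53*y^2 - 1.04*y - 4.06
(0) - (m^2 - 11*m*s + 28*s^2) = -m^2 + 11*m*s - 28*s^2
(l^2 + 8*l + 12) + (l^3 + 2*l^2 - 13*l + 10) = l^3 + 3*l^2 - 5*l + 22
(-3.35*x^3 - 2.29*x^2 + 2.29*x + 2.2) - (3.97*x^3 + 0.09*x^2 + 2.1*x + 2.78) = -7.32*x^3 - 2.38*x^2 + 0.19*x - 0.58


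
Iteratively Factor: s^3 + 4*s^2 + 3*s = (s + 3)*(s^2 + s) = (s + 1)*(s + 3)*(s)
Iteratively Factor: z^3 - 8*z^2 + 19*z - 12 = (z - 4)*(z^2 - 4*z + 3) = (z - 4)*(z - 3)*(z - 1)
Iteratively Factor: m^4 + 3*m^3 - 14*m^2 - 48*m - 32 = (m + 2)*(m^3 + m^2 - 16*m - 16) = (m + 2)*(m + 4)*(m^2 - 3*m - 4) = (m - 4)*(m + 2)*(m + 4)*(m + 1)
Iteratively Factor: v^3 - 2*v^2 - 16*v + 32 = (v - 4)*(v^2 + 2*v - 8) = (v - 4)*(v - 2)*(v + 4)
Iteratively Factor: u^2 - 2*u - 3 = (u - 3)*(u + 1)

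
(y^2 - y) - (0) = y^2 - y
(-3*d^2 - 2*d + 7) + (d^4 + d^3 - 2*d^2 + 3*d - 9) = d^4 + d^3 - 5*d^2 + d - 2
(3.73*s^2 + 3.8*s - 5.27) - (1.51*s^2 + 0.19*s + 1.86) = 2.22*s^2 + 3.61*s - 7.13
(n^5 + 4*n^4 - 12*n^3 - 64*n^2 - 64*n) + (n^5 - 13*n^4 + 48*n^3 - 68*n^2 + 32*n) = 2*n^5 - 9*n^4 + 36*n^3 - 132*n^2 - 32*n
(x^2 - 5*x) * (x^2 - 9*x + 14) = x^4 - 14*x^3 + 59*x^2 - 70*x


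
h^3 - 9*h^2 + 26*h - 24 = (h - 4)*(h - 3)*(h - 2)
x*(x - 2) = x^2 - 2*x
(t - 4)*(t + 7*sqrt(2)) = t^2 - 4*t + 7*sqrt(2)*t - 28*sqrt(2)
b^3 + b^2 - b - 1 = (b - 1)*(b + 1)^2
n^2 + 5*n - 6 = (n - 1)*(n + 6)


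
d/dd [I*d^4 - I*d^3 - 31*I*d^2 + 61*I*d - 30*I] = I*(4*d^3 - 3*d^2 - 62*d + 61)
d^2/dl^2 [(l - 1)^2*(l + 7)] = 6*l + 10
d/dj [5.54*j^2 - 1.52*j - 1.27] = 11.08*j - 1.52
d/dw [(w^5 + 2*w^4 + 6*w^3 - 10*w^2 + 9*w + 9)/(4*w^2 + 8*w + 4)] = (3*w^5 + 9*w^4 + 14*w^3 + 18*w^2 - 29*w - 9)/(4*(w^3 + 3*w^2 + 3*w + 1))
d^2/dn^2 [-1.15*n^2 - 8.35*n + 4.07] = -2.30000000000000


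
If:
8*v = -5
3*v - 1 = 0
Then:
No Solution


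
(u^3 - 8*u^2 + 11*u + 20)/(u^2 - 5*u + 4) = (u^2 - 4*u - 5)/(u - 1)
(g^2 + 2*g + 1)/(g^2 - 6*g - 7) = (g + 1)/(g - 7)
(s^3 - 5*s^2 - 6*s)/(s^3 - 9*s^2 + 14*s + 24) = s/(s - 4)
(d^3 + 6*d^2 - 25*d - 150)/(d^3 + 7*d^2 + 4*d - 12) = (d^2 - 25)/(d^2 + d - 2)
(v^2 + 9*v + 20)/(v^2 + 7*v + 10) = (v + 4)/(v + 2)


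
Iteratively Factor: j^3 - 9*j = (j - 3)*(j^2 + 3*j) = j*(j - 3)*(j + 3)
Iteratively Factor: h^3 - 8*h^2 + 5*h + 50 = (h + 2)*(h^2 - 10*h + 25) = (h - 5)*(h + 2)*(h - 5)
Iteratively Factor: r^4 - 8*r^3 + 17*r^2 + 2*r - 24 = (r - 2)*(r^3 - 6*r^2 + 5*r + 12) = (r - 4)*(r - 2)*(r^2 - 2*r - 3) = (r - 4)*(r - 2)*(r + 1)*(r - 3)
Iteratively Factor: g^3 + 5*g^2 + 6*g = (g + 3)*(g^2 + 2*g) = g*(g + 3)*(g + 2)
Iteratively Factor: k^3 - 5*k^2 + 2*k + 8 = (k + 1)*(k^2 - 6*k + 8) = (k - 2)*(k + 1)*(k - 4)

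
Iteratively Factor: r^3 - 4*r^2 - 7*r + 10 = (r + 2)*(r^2 - 6*r + 5) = (r - 5)*(r + 2)*(r - 1)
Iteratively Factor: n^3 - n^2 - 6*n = (n)*(n^2 - n - 6) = n*(n + 2)*(n - 3)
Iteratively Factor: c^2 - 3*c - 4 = (c + 1)*(c - 4)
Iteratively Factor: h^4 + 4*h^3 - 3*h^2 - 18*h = (h + 3)*(h^3 + h^2 - 6*h) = (h - 2)*(h + 3)*(h^2 + 3*h) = (h - 2)*(h + 3)^2*(h)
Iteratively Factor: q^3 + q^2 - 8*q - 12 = (q - 3)*(q^2 + 4*q + 4) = (q - 3)*(q + 2)*(q + 2)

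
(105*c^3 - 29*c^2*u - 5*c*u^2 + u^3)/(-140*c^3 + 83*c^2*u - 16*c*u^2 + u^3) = (-15*c^2 + 2*c*u + u^2)/(20*c^2 - 9*c*u + u^2)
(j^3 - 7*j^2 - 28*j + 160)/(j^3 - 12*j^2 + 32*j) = (j + 5)/j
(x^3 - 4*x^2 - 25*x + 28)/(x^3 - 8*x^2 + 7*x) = (x + 4)/x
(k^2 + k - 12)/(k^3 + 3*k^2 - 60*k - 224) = (k - 3)/(k^2 - k - 56)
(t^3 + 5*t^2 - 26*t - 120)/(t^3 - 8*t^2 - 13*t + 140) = (t + 6)/(t - 7)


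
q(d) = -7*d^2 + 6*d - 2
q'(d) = 6 - 14*d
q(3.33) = -59.64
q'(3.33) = -40.62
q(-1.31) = -21.87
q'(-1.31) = 24.34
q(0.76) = -1.48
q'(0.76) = -4.64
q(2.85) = -41.76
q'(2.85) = -33.90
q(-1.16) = -18.38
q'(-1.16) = 22.24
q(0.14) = -1.30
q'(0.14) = 4.04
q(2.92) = -44.16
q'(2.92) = -34.88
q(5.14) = -156.10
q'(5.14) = -65.96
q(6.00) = -218.00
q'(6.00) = -78.00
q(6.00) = -218.00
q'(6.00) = -78.00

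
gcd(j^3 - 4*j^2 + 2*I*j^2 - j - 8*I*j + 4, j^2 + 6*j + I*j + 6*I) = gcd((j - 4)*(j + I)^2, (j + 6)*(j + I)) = j + I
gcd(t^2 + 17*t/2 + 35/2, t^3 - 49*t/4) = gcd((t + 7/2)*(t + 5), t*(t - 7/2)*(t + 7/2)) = t + 7/2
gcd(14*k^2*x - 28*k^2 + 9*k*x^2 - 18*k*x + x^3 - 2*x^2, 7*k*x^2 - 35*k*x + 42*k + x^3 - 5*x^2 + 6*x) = 7*k*x - 14*k + x^2 - 2*x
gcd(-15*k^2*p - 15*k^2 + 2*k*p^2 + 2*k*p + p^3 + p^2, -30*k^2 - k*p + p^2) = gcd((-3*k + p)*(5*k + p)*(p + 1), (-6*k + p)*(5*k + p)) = 5*k + p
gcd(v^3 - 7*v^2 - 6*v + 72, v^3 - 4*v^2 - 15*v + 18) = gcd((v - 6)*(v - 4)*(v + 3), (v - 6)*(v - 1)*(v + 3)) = v^2 - 3*v - 18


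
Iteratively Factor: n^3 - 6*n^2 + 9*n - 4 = (n - 1)*(n^2 - 5*n + 4) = (n - 1)^2*(n - 4)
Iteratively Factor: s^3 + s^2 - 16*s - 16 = (s - 4)*(s^2 + 5*s + 4) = (s - 4)*(s + 4)*(s + 1)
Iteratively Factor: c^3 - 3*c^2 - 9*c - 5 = (c + 1)*(c^2 - 4*c - 5) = (c - 5)*(c + 1)*(c + 1)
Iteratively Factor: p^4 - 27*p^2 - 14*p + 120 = (p + 3)*(p^3 - 3*p^2 - 18*p + 40) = (p - 2)*(p + 3)*(p^2 - p - 20) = (p - 5)*(p - 2)*(p + 3)*(p + 4)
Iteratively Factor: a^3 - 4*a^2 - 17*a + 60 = (a - 3)*(a^2 - a - 20) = (a - 3)*(a + 4)*(a - 5)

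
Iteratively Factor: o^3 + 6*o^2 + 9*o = (o + 3)*(o^2 + 3*o) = o*(o + 3)*(o + 3)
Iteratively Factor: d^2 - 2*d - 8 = (d + 2)*(d - 4)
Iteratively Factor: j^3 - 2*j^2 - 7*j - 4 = (j + 1)*(j^2 - 3*j - 4) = (j - 4)*(j + 1)*(j + 1)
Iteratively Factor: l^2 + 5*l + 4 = (l + 4)*(l + 1)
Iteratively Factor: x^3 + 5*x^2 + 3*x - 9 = (x - 1)*(x^2 + 6*x + 9) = (x - 1)*(x + 3)*(x + 3)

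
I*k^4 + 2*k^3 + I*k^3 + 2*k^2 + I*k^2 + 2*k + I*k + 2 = (k + 1)*(k - 2*I)*(k + I)*(I*k + 1)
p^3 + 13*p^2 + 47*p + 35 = (p + 1)*(p + 5)*(p + 7)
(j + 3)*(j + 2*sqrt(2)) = j^2 + 2*sqrt(2)*j + 3*j + 6*sqrt(2)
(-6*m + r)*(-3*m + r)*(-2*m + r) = -36*m^3 + 36*m^2*r - 11*m*r^2 + r^3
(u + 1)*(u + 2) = u^2 + 3*u + 2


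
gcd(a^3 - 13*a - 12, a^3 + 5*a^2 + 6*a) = a + 3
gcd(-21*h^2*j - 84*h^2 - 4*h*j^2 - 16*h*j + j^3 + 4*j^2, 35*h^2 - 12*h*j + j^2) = 7*h - j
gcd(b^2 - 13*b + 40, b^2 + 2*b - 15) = 1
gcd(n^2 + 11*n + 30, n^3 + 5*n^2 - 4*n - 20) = n + 5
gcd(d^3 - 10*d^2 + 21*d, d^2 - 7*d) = d^2 - 7*d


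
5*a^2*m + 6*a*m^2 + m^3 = m*(a + m)*(5*a + m)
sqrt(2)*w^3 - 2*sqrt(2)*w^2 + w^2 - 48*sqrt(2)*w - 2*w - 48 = (w - 8)*(w + 6)*(sqrt(2)*w + 1)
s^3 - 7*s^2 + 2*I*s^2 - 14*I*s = s*(s - 7)*(s + 2*I)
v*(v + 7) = v^2 + 7*v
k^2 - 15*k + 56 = (k - 8)*(k - 7)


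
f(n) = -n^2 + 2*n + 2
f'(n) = 2 - 2*n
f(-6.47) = -52.80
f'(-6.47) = 14.94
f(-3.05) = -13.40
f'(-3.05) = 8.10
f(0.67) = 2.89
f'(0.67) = 0.66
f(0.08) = 2.15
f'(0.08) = 1.84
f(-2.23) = -7.43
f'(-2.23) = 6.46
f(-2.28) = -7.76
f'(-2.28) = 6.56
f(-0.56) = 0.57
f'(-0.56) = 3.12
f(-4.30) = -25.09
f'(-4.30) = 10.60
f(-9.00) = -97.00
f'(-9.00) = 20.00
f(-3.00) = -13.00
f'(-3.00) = 8.00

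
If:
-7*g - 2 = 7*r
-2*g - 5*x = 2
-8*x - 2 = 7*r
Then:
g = -16/51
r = 10/357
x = -14/51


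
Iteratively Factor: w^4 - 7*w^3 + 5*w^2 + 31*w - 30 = (w - 5)*(w^3 - 2*w^2 - 5*w + 6) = (w - 5)*(w - 1)*(w^2 - w - 6) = (w - 5)*(w - 1)*(w + 2)*(w - 3)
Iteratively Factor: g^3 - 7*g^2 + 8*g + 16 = (g - 4)*(g^2 - 3*g - 4) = (g - 4)^2*(g + 1)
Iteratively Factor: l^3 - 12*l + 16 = (l - 2)*(l^2 + 2*l - 8) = (l - 2)*(l + 4)*(l - 2)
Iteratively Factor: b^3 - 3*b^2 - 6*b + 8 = (b - 1)*(b^2 - 2*b - 8) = (b - 1)*(b + 2)*(b - 4)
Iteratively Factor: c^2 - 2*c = (c)*(c - 2)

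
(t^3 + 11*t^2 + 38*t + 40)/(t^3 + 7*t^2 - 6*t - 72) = (t^2 + 7*t + 10)/(t^2 + 3*t - 18)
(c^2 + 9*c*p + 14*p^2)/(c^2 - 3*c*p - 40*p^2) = (-c^2 - 9*c*p - 14*p^2)/(-c^2 + 3*c*p + 40*p^2)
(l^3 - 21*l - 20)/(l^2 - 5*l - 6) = (l^2 - l - 20)/(l - 6)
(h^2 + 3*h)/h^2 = (h + 3)/h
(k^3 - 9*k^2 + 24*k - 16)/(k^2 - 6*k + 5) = (k^2 - 8*k + 16)/(k - 5)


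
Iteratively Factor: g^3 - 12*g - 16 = (g + 2)*(g^2 - 2*g - 8) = (g + 2)^2*(g - 4)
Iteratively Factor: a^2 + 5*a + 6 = (a + 3)*(a + 2)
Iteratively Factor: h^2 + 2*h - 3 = (h + 3)*(h - 1)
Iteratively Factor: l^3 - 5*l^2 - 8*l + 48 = (l - 4)*(l^2 - l - 12) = (l - 4)*(l + 3)*(l - 4)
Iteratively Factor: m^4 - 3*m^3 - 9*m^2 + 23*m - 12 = (m - 4)*(m^3 + m^2 - 5*m + 3) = (m - 4)*(m + 3)*(m^2 - 2*m + 1) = (m - 4)*(m - 1)*(m + 3)*(m - 1)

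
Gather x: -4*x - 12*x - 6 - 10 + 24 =8 - 16*x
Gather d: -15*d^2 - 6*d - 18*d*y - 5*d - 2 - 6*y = -15*d^2 + d*(-18*y - 11) - 6*y - 2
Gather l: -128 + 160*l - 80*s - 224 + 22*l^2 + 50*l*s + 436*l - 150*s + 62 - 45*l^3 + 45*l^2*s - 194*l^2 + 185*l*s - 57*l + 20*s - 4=-45*l^3 + l^2*(45*s - 172) + l*(235*s + 539) - 210*s - 294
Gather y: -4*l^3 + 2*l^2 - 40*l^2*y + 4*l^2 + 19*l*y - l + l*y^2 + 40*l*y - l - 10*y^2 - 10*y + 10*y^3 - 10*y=-4*l^3 + 6*l^2 - 2*l + 10*y^3 + y^2*(l - 10) + y*(-40*l^2 + 59*l - 20)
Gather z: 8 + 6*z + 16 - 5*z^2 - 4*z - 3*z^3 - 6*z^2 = -3*z^3 - 11*z^2 + 2*z + 24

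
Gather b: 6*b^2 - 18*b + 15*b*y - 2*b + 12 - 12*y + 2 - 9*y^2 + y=6*b^2 + b*(15*y - 20) - 9*y^2 - 11*y + 14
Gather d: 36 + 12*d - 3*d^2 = -3*d^2 + 12*d + 36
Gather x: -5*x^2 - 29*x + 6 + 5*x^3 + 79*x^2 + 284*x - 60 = 5*x^3 + 74*x^2 + 255*x - 54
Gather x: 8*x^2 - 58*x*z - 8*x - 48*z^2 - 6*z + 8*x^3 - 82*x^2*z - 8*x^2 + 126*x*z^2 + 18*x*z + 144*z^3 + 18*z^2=8*x^3 - 82*x^2*z + x*(126*z^2 - 40*z - 8) + 144*z^3 - 30*z^2 - 6*z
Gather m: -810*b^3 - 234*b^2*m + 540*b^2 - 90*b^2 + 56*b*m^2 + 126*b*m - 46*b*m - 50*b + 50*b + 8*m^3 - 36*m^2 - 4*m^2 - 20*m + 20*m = -810*b^3 + 450*b^2 + 8*m^3 + m^2*(56*b - 40) + m*(-234*b^2 + 80*b)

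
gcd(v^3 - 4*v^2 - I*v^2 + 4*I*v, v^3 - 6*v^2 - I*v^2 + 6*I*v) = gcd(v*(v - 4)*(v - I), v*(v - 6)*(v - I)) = v^2 - I*v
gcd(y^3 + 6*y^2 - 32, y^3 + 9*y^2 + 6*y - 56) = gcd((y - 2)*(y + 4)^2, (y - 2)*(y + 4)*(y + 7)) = y^2 + 2*y - 8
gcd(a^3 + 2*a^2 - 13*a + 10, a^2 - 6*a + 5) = a - 1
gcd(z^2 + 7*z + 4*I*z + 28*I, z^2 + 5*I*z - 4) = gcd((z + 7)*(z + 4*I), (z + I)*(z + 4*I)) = z + 4*I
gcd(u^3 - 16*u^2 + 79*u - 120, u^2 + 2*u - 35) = u - 5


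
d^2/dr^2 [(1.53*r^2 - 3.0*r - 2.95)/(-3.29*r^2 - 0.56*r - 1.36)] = (70.582344*r^3 + 232.661562*r^2 - 47.92872*r - 34.778096)/(35.611289*r^6 + 18.184488*r^5 + 47.25756*r^4 + 15.2096*r^3 + 19.53504*r^2 + 3.107328*r + 2.515456)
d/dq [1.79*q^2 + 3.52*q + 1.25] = 3.58*q + 3.52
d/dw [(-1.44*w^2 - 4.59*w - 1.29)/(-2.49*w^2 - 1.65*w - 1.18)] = (-9.0531*w^2 - 3.0258*w + 3.2877)/(6.2001*w^4 + 8.217*w^3 + 8.5989*w^2 + 3.894*w + 1.3924)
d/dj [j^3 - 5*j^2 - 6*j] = 3*j^2 - 10*j - 6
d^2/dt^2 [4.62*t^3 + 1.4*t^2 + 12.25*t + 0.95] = 27.72*t + 2.8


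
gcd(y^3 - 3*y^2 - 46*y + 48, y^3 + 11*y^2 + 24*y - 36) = y^2 + 5*y - 6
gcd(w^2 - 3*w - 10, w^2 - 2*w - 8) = w + 2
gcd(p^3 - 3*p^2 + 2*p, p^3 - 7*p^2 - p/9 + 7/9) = 1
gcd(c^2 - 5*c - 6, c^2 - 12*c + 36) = c - 6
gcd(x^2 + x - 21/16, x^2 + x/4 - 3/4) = x - 3/4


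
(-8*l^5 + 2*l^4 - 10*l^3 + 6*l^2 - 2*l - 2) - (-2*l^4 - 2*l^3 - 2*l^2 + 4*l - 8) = -8*l^5 + 4*l^4 - 8*l^3 + 8*l^2 - 6*l + 6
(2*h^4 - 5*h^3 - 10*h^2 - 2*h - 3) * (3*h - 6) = 6*h^5 - 27*h^4 + 54*h^2 + 3*h + 18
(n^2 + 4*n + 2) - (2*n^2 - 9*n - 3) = -n^2 + 13*n + 5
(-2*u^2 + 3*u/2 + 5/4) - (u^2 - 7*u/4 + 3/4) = -3*u^2 + 13*u/4 + 1/2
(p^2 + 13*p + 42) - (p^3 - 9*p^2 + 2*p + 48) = -p^3 + 10*p^2 + 11*p - 6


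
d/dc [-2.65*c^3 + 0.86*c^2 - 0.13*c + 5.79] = -7.95*c^2 + 1.72*c - 0.13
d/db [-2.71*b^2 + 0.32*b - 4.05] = 0.32 - 5.42*b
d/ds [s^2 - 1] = 2*s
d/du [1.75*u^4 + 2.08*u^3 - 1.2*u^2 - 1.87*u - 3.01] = 7.0*u^3 + 6.24*u^2 - 2.4*u - 1.87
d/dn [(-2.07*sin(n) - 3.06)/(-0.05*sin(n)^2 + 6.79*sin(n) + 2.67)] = (-0.1035*sin(n)^2 - 0.306000000000001*sin(n) + 15.2505)*cos(n)/(0.0025*sin(n)^4 - 0.679*sin(n)^3 + 45.8371*sin(n)^2 + 36.2586*sin(n) + 7.1289)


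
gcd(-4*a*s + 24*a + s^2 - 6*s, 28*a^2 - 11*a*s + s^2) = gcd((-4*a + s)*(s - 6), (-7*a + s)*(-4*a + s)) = -4*a + s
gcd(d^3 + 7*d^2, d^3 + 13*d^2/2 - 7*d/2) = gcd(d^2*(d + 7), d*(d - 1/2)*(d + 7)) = d^2 + 7*d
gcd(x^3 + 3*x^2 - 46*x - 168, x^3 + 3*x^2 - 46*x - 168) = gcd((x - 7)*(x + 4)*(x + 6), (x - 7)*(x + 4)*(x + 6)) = x^3 + 3*x^2 - 46*x - 168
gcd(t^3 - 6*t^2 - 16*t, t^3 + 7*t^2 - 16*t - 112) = 1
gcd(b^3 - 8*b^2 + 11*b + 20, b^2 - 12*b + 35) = b - 5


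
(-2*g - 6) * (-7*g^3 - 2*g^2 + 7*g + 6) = 14*g^4 + 46*g^3 - 2*g^2 - 54*g - 36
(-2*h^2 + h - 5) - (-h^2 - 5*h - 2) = -h^2 + 6*h - 3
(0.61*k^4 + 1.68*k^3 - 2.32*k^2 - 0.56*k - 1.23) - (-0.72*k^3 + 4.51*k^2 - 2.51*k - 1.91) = 0.61*k^4 + 2.4*k^3 - 6.83*k^2 + 1.95*k + 0.68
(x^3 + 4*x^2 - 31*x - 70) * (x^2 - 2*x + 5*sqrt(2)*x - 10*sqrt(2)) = x^5 + 2*x^4 + 5*sqrt(2)*x^4 - 39*x^3 + 10*sqrt(2)*x^3 - 195*sqrt(2)*x^2 - 8*x^2 - 40*sqrt(2)*x + 140*x + 700*sqrt(2)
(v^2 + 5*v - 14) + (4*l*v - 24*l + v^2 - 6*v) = 4*l*v - 24*l + 2*v^2 - v - 14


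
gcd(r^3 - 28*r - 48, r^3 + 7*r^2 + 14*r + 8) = r^2 + 6*r + 8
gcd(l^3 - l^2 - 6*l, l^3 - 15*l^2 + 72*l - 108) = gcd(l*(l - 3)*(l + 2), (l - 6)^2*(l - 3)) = l - 3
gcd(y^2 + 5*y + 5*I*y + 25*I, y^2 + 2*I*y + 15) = y + 5*I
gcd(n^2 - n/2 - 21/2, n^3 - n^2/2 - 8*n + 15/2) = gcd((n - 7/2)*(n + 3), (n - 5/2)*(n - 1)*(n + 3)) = n + 3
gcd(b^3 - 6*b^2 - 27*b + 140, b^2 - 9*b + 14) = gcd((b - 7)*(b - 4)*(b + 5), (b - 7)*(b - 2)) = b - 7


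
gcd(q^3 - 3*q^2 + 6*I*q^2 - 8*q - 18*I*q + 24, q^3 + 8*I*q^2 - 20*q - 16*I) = q^2 + 6*I*q - 8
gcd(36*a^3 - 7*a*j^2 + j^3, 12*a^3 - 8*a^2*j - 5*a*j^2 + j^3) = 12*a^2 + 4*a*j - j^2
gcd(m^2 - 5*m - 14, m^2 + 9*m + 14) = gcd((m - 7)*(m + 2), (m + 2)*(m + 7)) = m + 2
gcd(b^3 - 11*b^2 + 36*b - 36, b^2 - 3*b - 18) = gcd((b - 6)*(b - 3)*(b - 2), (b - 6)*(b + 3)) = b - 6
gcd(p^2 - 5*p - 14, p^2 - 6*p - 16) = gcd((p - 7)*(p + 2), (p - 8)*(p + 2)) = p + 2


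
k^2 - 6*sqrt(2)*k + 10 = (k - 5*sqrt(2))*(k - sqrt(2))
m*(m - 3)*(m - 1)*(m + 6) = m^4 + 2*m^3 - 21*m^2 + 18*m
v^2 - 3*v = v*(v - 3)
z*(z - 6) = z^2 - 6*z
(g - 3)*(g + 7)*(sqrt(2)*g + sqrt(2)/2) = sqrt(2)*g^3 + 9*sqrt(2)*g^2/2 - 19*sqrt(2)*g - 21*sqrt(2)/2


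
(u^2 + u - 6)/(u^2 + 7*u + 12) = (u - 2)/(u + 4)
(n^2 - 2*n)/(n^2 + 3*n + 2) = n*(n - 2)/(n^2 + 3*n + 2)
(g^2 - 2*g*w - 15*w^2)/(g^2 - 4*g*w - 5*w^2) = (g + 3*w)/(g + w)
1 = 1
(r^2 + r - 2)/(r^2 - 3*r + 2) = (r + 2)/(r - 2)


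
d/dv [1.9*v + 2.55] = 1.90000000000000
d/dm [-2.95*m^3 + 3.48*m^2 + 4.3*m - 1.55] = -8.85*m^2 + 6.96*m + 4.3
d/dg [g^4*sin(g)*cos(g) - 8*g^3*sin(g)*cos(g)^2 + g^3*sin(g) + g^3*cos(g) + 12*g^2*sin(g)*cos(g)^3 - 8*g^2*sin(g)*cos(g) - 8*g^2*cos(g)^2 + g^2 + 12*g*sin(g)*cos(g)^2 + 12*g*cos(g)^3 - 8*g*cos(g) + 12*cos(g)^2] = g^4*cos(2*g) - g^3*sin(g) + 2*g^3*sin(2*g) - g^3*cos(g) - 6*g^3*cos(3*g) - 3*g^2*sin(g) + 8*g^2*sin(2*g) - 6*g^2*sin(3*g) + 3*g^2*cos(g) + 12*g^2*cos(2*g)^2 - 2*g^2*cos(2*g) - 6*g^2 - 28*g*sin(g) - 2*g*sin(2*g) + 3*g*sin(4*g) + 9*sqrt(2)*g*sin(g + pi/4) + 12*g*cos(g) - 8*g*cos(2*g) - 18*sqrt(2)*g*cos(g + pi/4) + 9*sqrt(2)*g*cos(3*g + pi/4) - 6*g + 12*sin(g) - 12*sin(2*g) - 6*sqrt(2)*sin(g + pi/4) + 3*sqrt(2)*sin(3*g + pi/4) + 4*cos(g) + 3*sqrt(2)*cos(g + pi/4)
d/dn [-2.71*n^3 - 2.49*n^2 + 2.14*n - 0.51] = -8.13*n^2 - 4.98*n + 2.14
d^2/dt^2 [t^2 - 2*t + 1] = 2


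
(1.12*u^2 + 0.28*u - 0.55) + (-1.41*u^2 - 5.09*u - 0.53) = -0.29*u^2 - 4.81*u - 1.08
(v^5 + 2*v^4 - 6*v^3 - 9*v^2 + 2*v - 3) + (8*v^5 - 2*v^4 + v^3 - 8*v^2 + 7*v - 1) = 9*v^5 - 5*v^3 - 17*v^2 + 9*v - 4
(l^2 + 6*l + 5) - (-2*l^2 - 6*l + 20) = 3*l^2 + 12*l - 15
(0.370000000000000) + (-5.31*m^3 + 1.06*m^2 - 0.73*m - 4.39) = -5.31*m^3 + 1.06*m^2 - 0.73*m - 4.02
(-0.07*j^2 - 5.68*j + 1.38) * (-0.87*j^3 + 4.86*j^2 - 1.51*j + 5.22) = 0.0609*j^5 + 4.6014*j^4 - 28.6997*j^3 + 14.9182*j^2 - 31.7334*j + 7.2036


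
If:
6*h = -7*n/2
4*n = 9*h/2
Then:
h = 0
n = 0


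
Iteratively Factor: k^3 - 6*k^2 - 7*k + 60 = (k + 3)*(k^2 - 9*k + 20) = (k - 5)*(k + 3)*(k - 4)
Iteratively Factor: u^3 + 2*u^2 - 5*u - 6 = (u + 1)*(u^2 + u - 6) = (u + 1)*(u + 3)*(u - 2)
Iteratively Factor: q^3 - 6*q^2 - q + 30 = (q + 2)*(q^2 - 8*q + 15) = (q - 3)*(q + 2)*(q - 5)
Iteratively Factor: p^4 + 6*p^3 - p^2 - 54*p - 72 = (p + 3)*(p^3 + 3*p^2 - 10*p - 24) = (p + 2)*(p + 3)*(p^2 + p - 12) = (p + 2)*(p + 3)*(p + 4)*(p - 3)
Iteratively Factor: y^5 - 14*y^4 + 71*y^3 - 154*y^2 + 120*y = (y - 4)*(y^4 - 10*y^3 + 31*y^2 - 30*y) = y*(y - 4)*(y^3 - 10*y^2 + 31*y - 30) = y*(y - 4)*(y - 3)*(y^2 - 7*y + 10) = y*(y - 5)*(y - 4)*(y - 3)*(y - 2)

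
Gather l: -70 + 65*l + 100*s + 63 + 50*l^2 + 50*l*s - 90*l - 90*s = 50*l^2 + l*(50*s - 25) + 10*s - 7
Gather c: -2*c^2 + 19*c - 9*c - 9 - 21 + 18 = -2*c^2 + 10*c - 12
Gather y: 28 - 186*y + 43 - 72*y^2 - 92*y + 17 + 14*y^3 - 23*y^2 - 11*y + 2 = 14*y^3 - 95*y^2 - 289*y + 90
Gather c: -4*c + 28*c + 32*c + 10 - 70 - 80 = 56*c - 140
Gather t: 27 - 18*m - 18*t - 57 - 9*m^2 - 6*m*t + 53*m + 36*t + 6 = -9*m^2 + 35*m + t*(18 - 6*m) - 24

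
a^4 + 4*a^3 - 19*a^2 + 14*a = a*(a - 2)*(a - 1)*(a + 7)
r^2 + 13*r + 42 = (r + 6)*(r + 7)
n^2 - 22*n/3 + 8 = (n - 6)*(n - 4/3)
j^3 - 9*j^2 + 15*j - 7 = (j - 7)*(j - 1)^2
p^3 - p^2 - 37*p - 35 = (p - 7)*(p + 1)*(p + 5)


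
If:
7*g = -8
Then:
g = -8/7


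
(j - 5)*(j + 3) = j^2 - 2*j - 15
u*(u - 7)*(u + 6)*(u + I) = u^4 - u^3 + I*u^3 - 42*u^2 - I*u^2 - 42*I*u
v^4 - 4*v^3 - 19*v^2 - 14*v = v*(v - 7)*(v + 1)*(v + 2)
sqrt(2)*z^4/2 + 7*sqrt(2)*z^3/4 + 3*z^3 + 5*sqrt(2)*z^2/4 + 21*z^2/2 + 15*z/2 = z*(z + 5/2)*(z + 3*sqrt(2))*(sqrt(2)*z/2 + sqrt(2)/2)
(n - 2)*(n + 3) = n^2 + n - 6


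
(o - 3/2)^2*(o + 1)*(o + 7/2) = o^4 + 3*o^3/2 - 31*o^2/4 - 3*o/8 + 63/8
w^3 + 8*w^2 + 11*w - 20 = (w - 1)*(w + 4)*(w + 5)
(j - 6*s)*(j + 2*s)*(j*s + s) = j^3*s - 4*j^2*s^2 + j^2*s - 12*j*s^3 - 4*j*s^2 - 12*s^3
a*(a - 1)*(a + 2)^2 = a^4 + 3*a^3 - 4*a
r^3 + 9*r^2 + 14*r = r*(r + 2)*(r + 7)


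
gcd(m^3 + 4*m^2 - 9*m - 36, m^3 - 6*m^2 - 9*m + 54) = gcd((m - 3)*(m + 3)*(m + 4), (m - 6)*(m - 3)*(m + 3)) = m^2 - 9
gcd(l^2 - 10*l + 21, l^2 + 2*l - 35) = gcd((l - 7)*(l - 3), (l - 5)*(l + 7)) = 1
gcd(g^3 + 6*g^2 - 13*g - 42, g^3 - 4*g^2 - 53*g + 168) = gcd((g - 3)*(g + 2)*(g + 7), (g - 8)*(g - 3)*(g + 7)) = g^2 + 4*g - 21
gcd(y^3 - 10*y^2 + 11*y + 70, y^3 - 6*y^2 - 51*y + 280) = y - 5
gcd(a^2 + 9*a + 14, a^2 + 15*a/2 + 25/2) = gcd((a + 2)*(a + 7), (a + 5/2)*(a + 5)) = 1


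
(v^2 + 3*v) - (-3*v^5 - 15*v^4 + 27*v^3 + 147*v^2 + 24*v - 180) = 3*v^5 + 15*v^4 - 27*v^3 - 146*v^2 - 21*v + 180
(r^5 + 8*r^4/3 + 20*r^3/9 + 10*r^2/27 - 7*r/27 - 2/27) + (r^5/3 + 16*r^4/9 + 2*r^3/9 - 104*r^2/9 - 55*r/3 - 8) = 4*r^5/3 + 40*r^4/9 + 22*r^3/9 - 302*r^2/27 - 502*r/27 - 218/27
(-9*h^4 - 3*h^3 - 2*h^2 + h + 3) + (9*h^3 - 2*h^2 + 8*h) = -9*h^4 + 6*h^3 - 4*h^2 + 9*h + 3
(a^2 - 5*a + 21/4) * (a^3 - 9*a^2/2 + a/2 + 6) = a^5 - 19*a^4/2 + 113*a^3/4 - 161*a^2/8 - 219*a/8 + 63/2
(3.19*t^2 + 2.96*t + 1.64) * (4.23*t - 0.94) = 13.4937*t^3 + 9.5222*t^2 + 4.1548*t - 1.5416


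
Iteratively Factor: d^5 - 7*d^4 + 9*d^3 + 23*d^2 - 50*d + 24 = (d + 2)*(d^4 - 9*d^3 + 27*d^2 - 31*d + 12) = (d - 3)*(d + 2)*(d^3 - 6*d^2 + 9*d - 4) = (d - 3)*(d - 1)*(d + 2)*(d^2 - 5*d + 4) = (d - 3)*(d - 1)^2*(d + 2)*(d - 4)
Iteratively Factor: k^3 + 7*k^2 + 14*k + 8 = (k + 1)*(k^2 + 6*k + 8) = (k + 1)*(k + 4)*(k + 2)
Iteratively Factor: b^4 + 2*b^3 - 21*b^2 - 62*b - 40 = (b - 5)*(b^3 + 7*b^2 + 14*b + 8) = (b - 5)*(b + 1)*(b^2 + 6*b + 8) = (b - 5)*(b + 1)*(b + 4)*(b + 2)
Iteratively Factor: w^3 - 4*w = (w - 2)*(w^2 + 2*w) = (w - 2)*(w + 2)*(w)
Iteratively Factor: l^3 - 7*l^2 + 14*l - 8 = (l - 4)*(l^2 - 3*l + 2) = (l - 4)*(l - 2)*(l - 1)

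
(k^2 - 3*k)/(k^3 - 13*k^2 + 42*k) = (k - 3)/(k^2 - 13*k + 42)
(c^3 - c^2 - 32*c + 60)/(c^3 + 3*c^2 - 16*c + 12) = (c - 5)/(c - 1)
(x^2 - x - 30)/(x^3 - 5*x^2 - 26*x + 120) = 1/(x - 4)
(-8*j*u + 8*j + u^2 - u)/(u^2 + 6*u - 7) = (-8*j + u)/(u + 7)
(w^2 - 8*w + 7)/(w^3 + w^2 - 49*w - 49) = (w - 1)/(w^2 + 8*w + 7)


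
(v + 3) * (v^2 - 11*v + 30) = v^3 - 8*v^2 - 3*v + 90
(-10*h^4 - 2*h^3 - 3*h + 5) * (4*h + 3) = -40*h^5 - 38*h^4 - 6*h^3 - 12*h^2 + 11*h + 15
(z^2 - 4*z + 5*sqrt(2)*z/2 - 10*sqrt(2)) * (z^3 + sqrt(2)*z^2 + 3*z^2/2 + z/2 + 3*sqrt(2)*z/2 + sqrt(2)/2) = z^5 - 5*z^4/2 + 7*sqrt(2)*z^4/2 - 35*sqrt(2)*z^3/4 - z^3/2 - 77*sqrt(2)*z^2/4 - 29*z^2/2 - 55*z/2 - 7*sqrt(2)*z - 10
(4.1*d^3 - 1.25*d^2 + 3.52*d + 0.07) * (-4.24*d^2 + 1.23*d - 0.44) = -17.384*d^5 + 10.343*d^4 - 18.2663*d^3 + 4.5828*d^2 - 1.4627*d - 0.0308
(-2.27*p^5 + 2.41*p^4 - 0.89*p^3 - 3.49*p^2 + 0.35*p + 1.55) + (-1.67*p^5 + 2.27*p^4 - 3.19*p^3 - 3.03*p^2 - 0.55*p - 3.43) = -3.94*p^5 + 4.68*p^4 - 4.08*p^3 - 6.52*p^2 - 0.2*p - 1.88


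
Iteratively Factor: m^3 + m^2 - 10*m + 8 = (m - 2)*(m^2 + 3*m - 4) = (m - 2)*(m - 1)*(m + 4)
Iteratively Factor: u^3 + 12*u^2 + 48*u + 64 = (u + 4)*(u^2 + 8*u + 16) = (u + 4)^2*(u + 4)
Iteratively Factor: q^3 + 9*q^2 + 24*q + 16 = (q + 4)*(q^2 + 5*q + 4) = (q + 4)^2*(q + 1)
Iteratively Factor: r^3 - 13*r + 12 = (r - 1)*(r^2 + r - 12) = (r - 1)*(r + 4)*(r - 3)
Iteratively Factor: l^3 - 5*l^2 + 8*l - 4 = (l - 1)*(l^2 - 4*l + 4) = (l - 2)*(l - 1)*(l - 2)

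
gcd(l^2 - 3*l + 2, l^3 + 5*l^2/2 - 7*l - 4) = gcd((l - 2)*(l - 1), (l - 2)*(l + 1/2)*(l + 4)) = l - 2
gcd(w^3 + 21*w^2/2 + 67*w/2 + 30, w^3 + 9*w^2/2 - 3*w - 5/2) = w + 5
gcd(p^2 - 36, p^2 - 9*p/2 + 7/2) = 1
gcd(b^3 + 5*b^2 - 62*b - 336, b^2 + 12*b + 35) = b + 7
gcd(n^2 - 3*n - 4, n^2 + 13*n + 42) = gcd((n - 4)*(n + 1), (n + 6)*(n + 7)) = 1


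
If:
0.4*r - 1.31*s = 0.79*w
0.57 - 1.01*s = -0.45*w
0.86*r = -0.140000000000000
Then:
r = -0.16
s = 0.30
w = -0.59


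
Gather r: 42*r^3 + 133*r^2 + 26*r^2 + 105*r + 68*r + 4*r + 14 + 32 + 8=42*r^3 + 159*r^2 + 177*r + 54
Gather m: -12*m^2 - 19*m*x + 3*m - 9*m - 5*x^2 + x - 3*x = -12*m^2 + m*(-19*x - 6) - 5*x^2 - 2*x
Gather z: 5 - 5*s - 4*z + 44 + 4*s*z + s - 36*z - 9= -4*s + z*(4*s - 40) + 40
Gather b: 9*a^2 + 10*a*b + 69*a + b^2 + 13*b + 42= 9*a^2 + 69*a + b^2 + b*(10*a + 13) + 42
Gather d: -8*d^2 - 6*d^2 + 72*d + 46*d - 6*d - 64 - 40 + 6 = -14*d^2 + 112*d - 98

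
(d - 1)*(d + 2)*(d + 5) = d^3 + 6*d^2 + 3*d - 10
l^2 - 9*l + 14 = (l - 7)*(l - 2)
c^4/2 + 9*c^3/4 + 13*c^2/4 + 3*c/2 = c*(c/2 + 1/2)*(c + 3/2)*(c + 2)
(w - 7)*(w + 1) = w^2 - 6*w - 7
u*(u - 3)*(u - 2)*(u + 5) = u^4 - 19*u^2 + 30*u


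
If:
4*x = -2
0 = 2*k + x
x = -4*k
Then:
No Solution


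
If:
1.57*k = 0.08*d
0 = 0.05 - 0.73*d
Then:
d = 0.07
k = 0.00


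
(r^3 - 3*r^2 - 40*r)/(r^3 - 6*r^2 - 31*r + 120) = r/(r - 3)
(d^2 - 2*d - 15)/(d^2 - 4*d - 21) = (d - 5)/(d - 7)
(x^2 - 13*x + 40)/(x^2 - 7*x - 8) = (x - 5)/(x + 1)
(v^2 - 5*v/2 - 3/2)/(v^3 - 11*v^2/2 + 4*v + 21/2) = (2*v + 1)/(2*v^2 - 5*v - 7)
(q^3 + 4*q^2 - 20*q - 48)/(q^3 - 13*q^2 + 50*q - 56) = (q^2 + 8*q + 12)/(q^2 - 9*q + 14)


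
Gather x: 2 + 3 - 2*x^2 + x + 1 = -2*x^2 + x + 6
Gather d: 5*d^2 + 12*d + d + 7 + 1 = 5*d^2 + 13*d + 8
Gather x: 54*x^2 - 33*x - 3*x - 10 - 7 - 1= 54*x^2 - 36*x - 18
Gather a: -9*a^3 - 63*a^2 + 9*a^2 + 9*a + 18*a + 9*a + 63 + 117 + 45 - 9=-9*a^3 - 54*a^2 + 36*a + 216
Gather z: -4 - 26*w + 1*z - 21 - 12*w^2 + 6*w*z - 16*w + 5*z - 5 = -12*w^2 - 42*w + z*(6*w + 6) - 30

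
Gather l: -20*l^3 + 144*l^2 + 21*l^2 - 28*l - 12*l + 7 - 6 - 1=-20*l^3 + 165*l^2 - 40*l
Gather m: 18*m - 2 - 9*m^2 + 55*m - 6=-9*m^2 + 73*m - 8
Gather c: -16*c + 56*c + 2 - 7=40*c - 5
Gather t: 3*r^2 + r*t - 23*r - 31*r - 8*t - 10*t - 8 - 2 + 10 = 3*r^2 - 54*r + t*(r - 18)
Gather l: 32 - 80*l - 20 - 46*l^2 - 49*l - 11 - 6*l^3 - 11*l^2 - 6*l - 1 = -6*l^3 - 57*l^2 - 135*l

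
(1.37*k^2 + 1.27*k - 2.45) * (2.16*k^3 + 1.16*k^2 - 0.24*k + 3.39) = 2.9592*k^5 + 4.3324*k^4 - 4.1476*k^3 + 1.4975*k^2 + 4.8933*k - 8.3055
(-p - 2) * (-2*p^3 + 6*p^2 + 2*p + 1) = 2*p^4 - 2*p^3 - 14*p^2 - 5*p - 2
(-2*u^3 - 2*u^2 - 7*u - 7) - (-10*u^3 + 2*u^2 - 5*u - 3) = 8*u^3 - 4*u^2 - 2*u - 4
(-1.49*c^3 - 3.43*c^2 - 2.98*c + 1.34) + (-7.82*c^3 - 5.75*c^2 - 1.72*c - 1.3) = -9.31*c^3 - 9.18*c^2 - 4.7*c + 0.04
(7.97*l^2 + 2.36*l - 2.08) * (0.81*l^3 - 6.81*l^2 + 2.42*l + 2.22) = 6.4557*l^5 - 52.3641*l^4 + 1.531*l^3 + 37.5694*l^2 + 0.2056*l - 4.6176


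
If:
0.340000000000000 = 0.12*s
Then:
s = 2.83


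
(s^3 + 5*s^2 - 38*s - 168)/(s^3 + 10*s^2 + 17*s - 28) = (s - 6)/(s - 1)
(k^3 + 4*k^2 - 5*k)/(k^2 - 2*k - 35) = k*(k - 1)/(k - 7)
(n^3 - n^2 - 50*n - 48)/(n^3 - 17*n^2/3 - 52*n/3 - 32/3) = 3*(n + 6)/(3*n + 4)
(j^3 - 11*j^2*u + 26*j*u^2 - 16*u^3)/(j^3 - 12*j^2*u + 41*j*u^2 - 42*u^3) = (j^2 - 9*j*u + 8*u^2)/(j^2 - 10*j*u + 21*u^2)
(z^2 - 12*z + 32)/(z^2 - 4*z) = (z - 8)/z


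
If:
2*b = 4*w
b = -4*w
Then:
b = 0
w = 0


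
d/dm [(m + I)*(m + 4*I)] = 2*m + 5*I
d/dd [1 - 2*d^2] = -4*d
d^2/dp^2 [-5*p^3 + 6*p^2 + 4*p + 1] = 12 - 30*p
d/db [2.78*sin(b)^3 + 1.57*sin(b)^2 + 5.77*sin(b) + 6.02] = (8.34*sin(b)^2 + 3.14*sin(b) + 5.77)*cos(b)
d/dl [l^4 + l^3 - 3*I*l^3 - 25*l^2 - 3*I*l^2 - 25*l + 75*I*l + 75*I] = 4*l^3 + l^2*(3 - 9*I) + l*(-50 - 6*I) - 25 + 75*I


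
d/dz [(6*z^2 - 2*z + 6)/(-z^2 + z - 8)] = 2*(2*z^2 - 42*z + 5)/(z^4 - 2*z^3 + 17*z^2 - 16*z + 64)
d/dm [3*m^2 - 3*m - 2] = 6*m - 3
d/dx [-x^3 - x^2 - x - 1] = -3*x^2 - 2*x - 1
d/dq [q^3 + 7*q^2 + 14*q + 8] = 3*q^2 + 14*q + 14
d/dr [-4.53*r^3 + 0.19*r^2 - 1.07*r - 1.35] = -13.59*r^2 + 0.38*r - 1.07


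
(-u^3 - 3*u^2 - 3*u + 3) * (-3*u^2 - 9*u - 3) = 3*u^5 + 18*u^4 + 39*u^3 + 27*u^2 - 18*u - 9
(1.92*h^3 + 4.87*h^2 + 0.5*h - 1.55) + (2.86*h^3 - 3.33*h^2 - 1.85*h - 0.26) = 4.78*h^3 + 1.54*h^2 - 1.35*h - 1.81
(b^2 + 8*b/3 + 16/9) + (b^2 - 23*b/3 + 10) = 2*b^2 - 5*b + 106/9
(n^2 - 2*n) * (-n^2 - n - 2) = -n^4 + n^3 + 4*n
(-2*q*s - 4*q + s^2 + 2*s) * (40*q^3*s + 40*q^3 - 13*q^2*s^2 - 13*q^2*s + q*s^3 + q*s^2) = -80*q^4*s^2 - 240*q^4*s - 160*q^4 + 66*q^3*s^3 + 198*q^3*s^2 + 132*q^3*s - 15*q^2*s^4 - 45*q^2*s^3 - 30*q^2*s^2 + q*s^5 + 3*q*s^4 + 2*q*s^3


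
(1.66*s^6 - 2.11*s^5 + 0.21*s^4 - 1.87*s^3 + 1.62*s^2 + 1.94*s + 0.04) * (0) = 0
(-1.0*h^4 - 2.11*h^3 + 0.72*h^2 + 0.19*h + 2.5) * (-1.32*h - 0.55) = 1.32*h^5 + 3.3352*h^4 + 0.2101*h^3 - 0.6468*h^2 - 3.4045*h - 1.375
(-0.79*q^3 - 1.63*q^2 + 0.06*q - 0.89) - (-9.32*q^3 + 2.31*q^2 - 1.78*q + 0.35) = 8.53*q^3 - 3.94*q^2 + 1.84*q - 1.24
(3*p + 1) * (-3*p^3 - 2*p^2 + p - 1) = -9*p^4 - 9*p^3 + p^2 - 2*p - 1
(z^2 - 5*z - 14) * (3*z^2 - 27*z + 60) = 3*z^4 - 42*z^3 + 153*z^2 + 78*z - 840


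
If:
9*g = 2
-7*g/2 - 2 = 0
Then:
No Solution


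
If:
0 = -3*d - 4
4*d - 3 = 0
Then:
No Solution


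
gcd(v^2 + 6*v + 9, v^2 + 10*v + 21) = v + 3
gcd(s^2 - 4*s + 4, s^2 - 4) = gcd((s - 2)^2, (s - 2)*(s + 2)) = s - 2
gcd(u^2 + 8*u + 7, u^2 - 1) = u + 1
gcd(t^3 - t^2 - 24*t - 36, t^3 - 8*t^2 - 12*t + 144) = t - 6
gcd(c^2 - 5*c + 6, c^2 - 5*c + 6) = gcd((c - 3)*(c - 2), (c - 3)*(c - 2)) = c^2 - 5*c + 6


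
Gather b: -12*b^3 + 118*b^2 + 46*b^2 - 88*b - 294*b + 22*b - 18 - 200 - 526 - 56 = -12*b^3 + 164*b^2 - 360*b - 800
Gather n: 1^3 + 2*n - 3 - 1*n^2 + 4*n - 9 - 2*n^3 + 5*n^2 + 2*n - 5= -2*n^3 + 4*n^2 + 8*n - 16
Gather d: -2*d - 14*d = -16*d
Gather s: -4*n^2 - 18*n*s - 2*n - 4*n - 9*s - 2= -4*n^2 - 6*n + s*(-18*n - 9) - 2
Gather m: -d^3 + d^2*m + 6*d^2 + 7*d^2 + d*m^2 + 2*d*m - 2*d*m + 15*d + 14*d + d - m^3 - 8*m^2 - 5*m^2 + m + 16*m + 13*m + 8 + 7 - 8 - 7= -d^3 + 13*d^2 + 30*d - m^3 + m^2*(d - 13) + m*(d^2 + 30)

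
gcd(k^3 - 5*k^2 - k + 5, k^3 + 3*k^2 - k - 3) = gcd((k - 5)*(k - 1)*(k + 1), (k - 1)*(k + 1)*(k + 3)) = k^2 - 1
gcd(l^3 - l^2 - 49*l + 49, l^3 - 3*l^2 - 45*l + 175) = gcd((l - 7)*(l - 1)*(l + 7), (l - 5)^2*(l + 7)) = l + 7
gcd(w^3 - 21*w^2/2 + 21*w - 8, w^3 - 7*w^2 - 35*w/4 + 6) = w^2 - 17*w/2 + 4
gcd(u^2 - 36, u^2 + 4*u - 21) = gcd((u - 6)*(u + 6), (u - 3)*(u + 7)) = 1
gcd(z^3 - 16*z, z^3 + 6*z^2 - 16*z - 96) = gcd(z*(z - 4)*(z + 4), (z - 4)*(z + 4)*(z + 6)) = z^2 - 16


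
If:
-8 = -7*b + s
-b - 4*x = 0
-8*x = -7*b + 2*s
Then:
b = 16/5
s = 72/5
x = -4/5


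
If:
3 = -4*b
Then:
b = -3/4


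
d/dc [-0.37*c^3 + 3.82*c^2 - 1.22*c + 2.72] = -1.11*c^2 + 7.64*c - 1.22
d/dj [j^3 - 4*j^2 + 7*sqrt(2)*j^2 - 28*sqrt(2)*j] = 3*j^2 - 8*j + 14*sqrt(2)*j - 28*sqrt(2)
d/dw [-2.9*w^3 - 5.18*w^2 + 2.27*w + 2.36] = -8.7*w^2 - 10.36*w + 2.27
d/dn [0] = 0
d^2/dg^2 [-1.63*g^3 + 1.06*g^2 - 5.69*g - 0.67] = 2.12 - 9.78*g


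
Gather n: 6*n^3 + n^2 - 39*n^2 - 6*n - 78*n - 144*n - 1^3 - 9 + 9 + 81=6*n^3 - 38*n^2 - 228*n + 80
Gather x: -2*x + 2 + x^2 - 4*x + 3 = x^2 - 6*x + 5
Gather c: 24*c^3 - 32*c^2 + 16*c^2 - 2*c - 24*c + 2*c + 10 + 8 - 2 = 24*c^3 - 16*c^2 - 24*c + 16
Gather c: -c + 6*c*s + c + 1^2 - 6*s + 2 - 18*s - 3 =6*c*s - 24*s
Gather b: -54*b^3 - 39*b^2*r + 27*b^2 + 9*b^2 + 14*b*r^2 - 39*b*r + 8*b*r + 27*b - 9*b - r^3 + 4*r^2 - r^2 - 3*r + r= -54*b^3 + b^2*(36 - 39*r) + b*(14*r^2 - 31*r + 18) - r^3 + 3*r^2 - 2*r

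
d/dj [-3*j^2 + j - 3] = 1 - 6*j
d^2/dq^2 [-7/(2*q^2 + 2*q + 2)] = 7*(q^2 + q - (2*q + 1)^2 + 1)/(q^2 + q + 1)^3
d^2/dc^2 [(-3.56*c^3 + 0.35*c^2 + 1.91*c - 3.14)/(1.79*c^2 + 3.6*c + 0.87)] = (-1.4210854715202e-14*c^5 + 2.8421709430404e-14*c^4 - 73.4583620000001*c^3 - 130.535094*c^2 - 155.419002*c - 83.043366)/(5.735339*c^6 + 34.60428*c^5 + 77.957901*c^4 + 80.29368*c^3 + 37.890153*c^2 + 8.17452*c + 0.658503)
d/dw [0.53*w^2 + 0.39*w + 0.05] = 1.06*w + 0.39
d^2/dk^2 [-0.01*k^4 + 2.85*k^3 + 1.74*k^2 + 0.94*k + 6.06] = -0.12*k^2 + 17.1*k + 3.48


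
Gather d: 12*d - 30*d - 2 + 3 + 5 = 6 - 18*d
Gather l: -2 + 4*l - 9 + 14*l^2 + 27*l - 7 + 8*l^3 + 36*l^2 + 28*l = 8*l^3 + 50*l^2 + 59*l - 18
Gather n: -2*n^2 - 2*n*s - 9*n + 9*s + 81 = -2*n^2 + n*(-2*s - 9) + 9*s + 81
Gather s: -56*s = -56*s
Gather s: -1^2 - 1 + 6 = 4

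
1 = 1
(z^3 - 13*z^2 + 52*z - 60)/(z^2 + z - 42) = (z^2 - 7*z + 10)/(z + 7)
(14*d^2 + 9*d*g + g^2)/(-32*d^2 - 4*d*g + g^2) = (-14*d^2 - 9*d*g - g^2)/(32*d^2 + 4*d*g - g^2)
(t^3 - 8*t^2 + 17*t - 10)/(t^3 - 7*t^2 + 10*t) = (t - 1)/t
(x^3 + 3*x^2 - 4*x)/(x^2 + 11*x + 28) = x*(x - 1)/(x + 7)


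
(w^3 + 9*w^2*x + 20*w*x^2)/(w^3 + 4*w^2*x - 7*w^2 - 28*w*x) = (w + 5*x)/(w - 7)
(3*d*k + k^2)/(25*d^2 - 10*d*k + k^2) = k*(3*d + k)/(25*d^2 - 10*d*k + k^2)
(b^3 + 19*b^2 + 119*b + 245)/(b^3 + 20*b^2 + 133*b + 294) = (b + 5)/(b + 6)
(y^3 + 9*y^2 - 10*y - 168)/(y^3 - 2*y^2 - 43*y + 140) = (y + 6)/(y - 5)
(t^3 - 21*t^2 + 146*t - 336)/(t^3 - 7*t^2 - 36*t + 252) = (t - 8)/(t + 6)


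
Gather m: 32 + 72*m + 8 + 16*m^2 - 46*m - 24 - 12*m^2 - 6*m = 4*m^2 + 20*m + 16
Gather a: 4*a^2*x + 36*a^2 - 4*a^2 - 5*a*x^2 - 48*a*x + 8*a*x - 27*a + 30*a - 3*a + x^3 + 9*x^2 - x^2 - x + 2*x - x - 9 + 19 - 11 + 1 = a^2*(4*x + 32) + a*(-5*x^2 - 40*x) + x^3 + 8*x^2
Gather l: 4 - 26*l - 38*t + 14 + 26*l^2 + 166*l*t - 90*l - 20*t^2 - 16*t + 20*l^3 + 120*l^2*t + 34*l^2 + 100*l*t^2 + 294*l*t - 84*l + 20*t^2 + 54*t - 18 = 20*l^3 + l^2*(120*t + 60) + l*(100*t^2 + 460*t - 200)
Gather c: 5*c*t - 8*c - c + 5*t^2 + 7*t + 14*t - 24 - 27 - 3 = c*(5*t - 9) + 5*t^2 + 21*t - 54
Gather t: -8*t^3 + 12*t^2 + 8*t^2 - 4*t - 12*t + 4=-8*t^3 + 20*t^2 - 16*t + 4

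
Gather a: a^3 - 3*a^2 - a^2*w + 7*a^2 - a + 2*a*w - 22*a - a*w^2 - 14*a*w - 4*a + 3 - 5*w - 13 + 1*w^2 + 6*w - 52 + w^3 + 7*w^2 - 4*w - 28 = a^3 + a^2*(4 - w) + a*(-w^2 - 12*w - 27) + w^3 + 8*w^2 - 3*w - 90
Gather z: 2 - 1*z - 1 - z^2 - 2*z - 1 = -z^2 - 3*z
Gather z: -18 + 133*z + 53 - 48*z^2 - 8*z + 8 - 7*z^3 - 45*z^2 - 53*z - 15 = -7*z^3 - 93*z^2 + 72*z + 28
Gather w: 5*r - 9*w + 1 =5*r - 9*w + 1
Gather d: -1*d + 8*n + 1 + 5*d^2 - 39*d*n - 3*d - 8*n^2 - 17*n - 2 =5*d^2 + d*(-39*n - 4) - 8*n^2 - 9*n - 1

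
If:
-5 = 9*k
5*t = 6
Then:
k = -5/9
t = 6/5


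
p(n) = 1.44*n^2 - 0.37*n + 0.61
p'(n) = 2.88*n - 0.37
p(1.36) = 2.77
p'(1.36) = 3.55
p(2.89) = 11.57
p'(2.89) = 7.95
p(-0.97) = 2.32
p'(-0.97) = -3.16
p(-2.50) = 10.54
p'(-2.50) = -7.57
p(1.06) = 1.84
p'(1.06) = 2.68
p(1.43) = 3.03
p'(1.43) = 3.75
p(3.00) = 12.46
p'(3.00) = 8.27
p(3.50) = 16.96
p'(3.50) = 9.71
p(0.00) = 0.61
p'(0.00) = -0.37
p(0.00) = 0.61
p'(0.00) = -0.37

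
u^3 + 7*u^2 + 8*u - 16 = (u - 1)*(u + 4)^2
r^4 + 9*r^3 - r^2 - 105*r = r*(r - 3)*(r + 5)*(r + 7)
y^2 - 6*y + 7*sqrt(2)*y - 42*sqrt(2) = (y - 6)*(y + 7*sqrt(2))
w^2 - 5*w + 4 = (w - 4)*(w - 1)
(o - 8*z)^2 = o^2 - 16*o*z + 64*z^2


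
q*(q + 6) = q^2 + 6*q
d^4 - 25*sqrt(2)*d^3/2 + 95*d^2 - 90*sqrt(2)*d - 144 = (d - 6*sqrt(2))*(d - 4*sqrt(2))*(d - 3*sqrt(2))*(d + sqrt(2)/2)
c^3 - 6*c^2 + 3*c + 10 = (c - 5)*(c - 2)*(c + 1)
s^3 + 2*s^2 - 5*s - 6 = (s - 2)*(s + 1)*(s + 3)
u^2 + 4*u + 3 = (u + 1)*(u + 3)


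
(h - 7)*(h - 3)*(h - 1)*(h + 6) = h^4 - 5*h^3 - 35*h^2 + 165*h - 126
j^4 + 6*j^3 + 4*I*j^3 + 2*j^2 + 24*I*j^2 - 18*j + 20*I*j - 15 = (j + 1)*(j + 5)*(j + I)*(j + 3*I)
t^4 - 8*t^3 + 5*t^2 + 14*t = t*(t - 7)*(t - 2)*(t + 1)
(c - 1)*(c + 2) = c^2 + c - 2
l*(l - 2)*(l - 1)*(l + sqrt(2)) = l^4 - 3*l^3 + sqrt(2)*l^3 - 3*sqrt(2)*l^2 + 2*l^2 + 2*sqrt(2)*l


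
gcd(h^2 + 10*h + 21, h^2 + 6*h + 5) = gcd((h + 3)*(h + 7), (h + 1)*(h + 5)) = 1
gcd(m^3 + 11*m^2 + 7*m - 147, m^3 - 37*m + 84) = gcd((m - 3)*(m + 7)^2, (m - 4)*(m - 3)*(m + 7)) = m^2 + 4*m - 21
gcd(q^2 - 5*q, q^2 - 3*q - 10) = q - 5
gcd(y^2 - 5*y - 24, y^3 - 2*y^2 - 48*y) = y - 8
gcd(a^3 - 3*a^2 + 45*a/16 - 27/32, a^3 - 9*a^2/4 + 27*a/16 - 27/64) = a^2 - 3*a/2 + 9/16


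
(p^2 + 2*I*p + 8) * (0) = 0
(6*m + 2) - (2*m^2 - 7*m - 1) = -2*m^2 + 13*m + 3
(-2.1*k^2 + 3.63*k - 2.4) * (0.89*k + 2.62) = -1.869*k^3 - 2.2713*k^2 + 7.3746*k - 6.288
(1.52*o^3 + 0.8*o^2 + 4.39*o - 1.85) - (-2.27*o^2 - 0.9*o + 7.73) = 1.52*o^3 + 3.07*o^2 + 5.29*o - 9.58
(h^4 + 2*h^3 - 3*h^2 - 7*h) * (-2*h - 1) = -2*h^5 - 5*h^4 + 4*h^3 + 17*h^2 + 7*h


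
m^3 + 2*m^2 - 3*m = m*(m - 1)*(m + 3)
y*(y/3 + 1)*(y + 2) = y^3/3 + 5*y^2/3 + 2*y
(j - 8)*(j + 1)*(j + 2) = j^3 - 5*j^2 - 22*j - 16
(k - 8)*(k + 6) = k^2 - 2*k - 48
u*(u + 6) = u^2 + 6*u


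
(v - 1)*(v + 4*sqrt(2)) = v^2 - v + 4*sqrt(2)*v - 4*sqrt(2)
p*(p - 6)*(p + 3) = p^3 - 3*p^2 - 18*p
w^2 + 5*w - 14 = (w - 2)*(w + 7)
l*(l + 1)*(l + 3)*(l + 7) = l^4 + 11*l^3 + 31*l^2 + 21*l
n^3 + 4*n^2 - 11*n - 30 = (n - 3)*(n + 2)*(n + 5)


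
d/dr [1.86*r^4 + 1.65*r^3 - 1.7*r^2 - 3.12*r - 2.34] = 7.44*r^3 + 4.95*r^2 - 3.4*r - 3.12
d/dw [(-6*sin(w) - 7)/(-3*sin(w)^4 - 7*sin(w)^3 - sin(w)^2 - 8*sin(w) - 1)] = -(54*sin(w)^4 + 168*sin(w)^3 + 153*sin(w)^2 + 14*sin(w) + 50)*cos(w)/(3*sin(w)^4 + 7*sin(w)^3 + sin(w)^2 + 8*sin(w) + 1)^2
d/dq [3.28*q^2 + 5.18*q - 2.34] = 6.56*q + 5.18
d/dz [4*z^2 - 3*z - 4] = 8*z - 3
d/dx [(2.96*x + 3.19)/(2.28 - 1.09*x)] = (11.146231*x - 23.315052)/(1.09*x - 2.28)^3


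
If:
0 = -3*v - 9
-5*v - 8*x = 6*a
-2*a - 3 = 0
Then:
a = -3/2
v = -3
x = 3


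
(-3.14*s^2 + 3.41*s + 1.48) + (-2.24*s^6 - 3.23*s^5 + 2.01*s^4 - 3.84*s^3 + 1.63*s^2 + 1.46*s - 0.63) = -2.24*s^6 - 3.23*s^5 + 2.01*s^4 - 3.84*s^3 - 1.51*s^2 + 4.87*s + 0.85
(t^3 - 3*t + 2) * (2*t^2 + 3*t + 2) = 2*t^5 + 3*t^4 - 4*t^3 - 5*t^2 + 4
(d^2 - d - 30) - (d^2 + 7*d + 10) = -8*d - 40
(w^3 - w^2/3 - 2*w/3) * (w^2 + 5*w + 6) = w^5 + 14*w^4/3 + 11*w^3/3 - 16*w^2/3 - 4*w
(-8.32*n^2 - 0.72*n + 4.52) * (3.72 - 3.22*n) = 26.7904*n^3 - 28.632*n^2 - 17.2328*n + 16.8144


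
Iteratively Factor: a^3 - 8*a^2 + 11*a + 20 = (a - 4)*(a^2 - 4*a - 5) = (a - 5)*(a - 4)*(a + 1)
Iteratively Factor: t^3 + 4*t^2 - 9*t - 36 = (t + 3)*(t^2 + t - 12) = (t - 3)*(t + 3)*(t + 4)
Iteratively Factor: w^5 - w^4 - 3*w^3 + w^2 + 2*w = (w - 2)*(w^4 + w^3 - w^2 - w) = (w - 2)*(w - 1)*(w^3 + 2*w^2 + w) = (w - 2)*(w - 1)*(w + 1)*(w^2 + w) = w*(w - 2)*(w - 1)*(w + 1)*(w + 1)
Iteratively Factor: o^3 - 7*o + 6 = (o - 1)*(o^2 + o - 6) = (o - 1)*(o + 3)*(o - 2)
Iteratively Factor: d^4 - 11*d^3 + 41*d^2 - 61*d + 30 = (d - 3)*(d^3 - 8*d^2 + 17*d - 10) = (d - 3)*(d - 1)*(d^2 - 7*d + 10) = (d - 3)*(d - 2)*(d - 1)*(d - 5)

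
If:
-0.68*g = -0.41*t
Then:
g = 0.602941176470588*t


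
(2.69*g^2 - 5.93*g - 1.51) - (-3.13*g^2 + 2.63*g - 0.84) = 5.82*g^2 - 8.56*g - 0.67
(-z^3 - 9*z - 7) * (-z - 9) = z^4 + 9*z^3 + 9*z^2 + 88*z + 63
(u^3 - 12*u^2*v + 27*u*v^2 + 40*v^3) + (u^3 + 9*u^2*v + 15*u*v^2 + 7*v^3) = 2*u^3 - 3*u^2*v + 42*u*v^2 + 47*v^3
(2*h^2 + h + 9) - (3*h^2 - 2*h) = -h^2 + 3*h + 9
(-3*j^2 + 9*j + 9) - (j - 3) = -3*j^2 + 8*j + 12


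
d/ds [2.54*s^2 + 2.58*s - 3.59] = 5.08*s + 2.58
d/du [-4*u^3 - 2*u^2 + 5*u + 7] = -12*u^2 - 4*u + 5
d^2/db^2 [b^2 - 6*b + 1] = 2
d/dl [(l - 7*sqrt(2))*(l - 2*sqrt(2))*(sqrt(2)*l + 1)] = 3*sqrt(2)*l^2 - 34*l + 19*sqrt(2)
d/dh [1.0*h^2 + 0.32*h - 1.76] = 2.0*h + 0.32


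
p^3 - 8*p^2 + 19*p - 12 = (p - 4)*(p - 3)*(p - 1)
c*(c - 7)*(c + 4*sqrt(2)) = c^3 - 7*c^2 + 4*sqrt(2)*c^2 - 28*sqrt(2)*c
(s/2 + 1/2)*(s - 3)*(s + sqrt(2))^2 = s^4/2 - s^3 + sqrt(2)*s^3 - 2*sqrt(2)*s^2 - s^2/2 - 3*sqrt(2)*s - 2*s - 3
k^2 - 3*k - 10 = (k - 5)*(k + 2)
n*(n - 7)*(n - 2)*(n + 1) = n^4 - 8*n^3 + 5*n^2 + 14*n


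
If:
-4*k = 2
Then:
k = -1/2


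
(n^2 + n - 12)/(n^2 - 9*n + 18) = (n + 4)/(n - 6)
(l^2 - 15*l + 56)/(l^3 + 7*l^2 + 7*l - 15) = (l^2 - 15*l + 56)/(l^3 + 7*l^2 + 7*l - 15)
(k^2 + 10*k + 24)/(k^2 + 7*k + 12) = (k + 6)/(k + 3)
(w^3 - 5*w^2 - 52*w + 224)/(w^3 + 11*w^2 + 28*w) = (w^2 - 12*w + 32)/(w*(w + 4))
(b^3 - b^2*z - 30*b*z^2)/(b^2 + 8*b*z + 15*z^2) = b*(b - 6*z)/(b + 3*z)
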